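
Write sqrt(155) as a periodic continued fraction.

Write x_i = (sqrt(155) + m_i)/d_i with (m_0, d_0) = (0, 1). a_0 = floor(sqrt(155)) = 12, since 12^2 = 144 <= 155 < 169 = 13^2.
Iterate m_{i+1} = d_i*a_i - m_i, d_{i+1} = (155 - m_{i+1}^2)/d_i, a_{i+1} = floor((a_0 + m_{i+1})/d_{i+1}):
  m_1 = 1*12 - 0 = 12, d_1 = (155 - 12^2)/1 = 11/1 = 11, a_1 = floor((12 + 12)/11) = 2.
  m_2 = 11*2 - 12 = 10, d_2 = (155 - 10^2)/11 = 55/11 = 5, a_2 = floor((12 + 10)/5) = 4.
  m_3 = 5*4 - 10 = 10, d_3 = (155 - 10^2)/5 = 55/5 = 11, a_3 = floor((12 + 10)/11) = 2.
  m_4 = 11*2 - 10 = 12, d_4 = (155 - 12^2)/11 = 11/11 = 1, a_4 = floor((12 + 12)/1) = 24.
  m_5 = 1*24 - 12 = 12, d_5 = (155 - 12^2)/1 = 11/1 = 11: (m_5, d_5) = (m_1, d_1) = (12, 11), so from here the quotients repeat a_1, ..., a_4; the period length is 4.
Hence the expansion of sqrt(155) is a_0 = 12 followed by the repeating block 2, 4, 2, 24 (period 4).

[12; (2, 4, 2, 24)]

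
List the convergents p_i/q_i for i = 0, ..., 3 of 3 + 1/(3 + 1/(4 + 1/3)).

3/1, 10/3, 43/13, 139/42

Using the convergent recurrence p_i = a_i*p_{i-1} + p_{i-2}, q_i = a_i*q_{i-1} + q_{i-2} with p_{-2}=0, p_{-1}=1, q_{-2}=1, q_{-1}=0:
  i=0: a_0=3, p_0 = 3*1 + 0 = 3, q_0 = 3*0 + 1 = 1.
  i=1: a_1=3, p_1 = 3*3 + 1 = 10, q_1 = 3*1 + 0 = 3.
  i=2: a_2=4, p_2 = 4*10 + 3 = 43, q_2 = 4*3 + 1 = 13.
  i=3: a_3=3, p_3 = 3*43 + 10 = 139, q_3 = 3*13 + 3 = 42.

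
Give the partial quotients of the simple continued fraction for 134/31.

[4; 3, 10]

Run the Euclidean algorithm on 134 and 31; the successive quotients are the partial quotients a_0, a_1, ... (each step inverts the fractional part left over by the previous one):
  134 = 4*31 + 10, so a_0 = 4.
  31 = 3*10 + 1, so a_1 = 3.
  10 = 10*1 + 0, so a_2 = 10.
The remainder reaches 0 after 3 divisions, so the expansion has 3 partial quotients, read off in order.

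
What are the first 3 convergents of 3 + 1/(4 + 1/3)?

Using the convergent recurrence p_i = a_i*p_{i-1} + p_{i-2}, q_i = a_i*q_{i-1} + q_{i-2} with p_{-2}=0, p_{-1}=1, q_{-2}=1, q_{-1}=0:
  i=0: a_0=3, p_0 = 3*1 + 0 = 3, q_0 = 3*0 + 1 = 1.
  i=1: a_1=4, p_1 = 4*3 + 1 = 13, q_1 = 4*1 + 0 = 4.
  i=2: a_2=3, p_2 = 3*13 + 3 = 42, q_2 = 3*4 + 1 = 13.

3/1, 13/4, 42/13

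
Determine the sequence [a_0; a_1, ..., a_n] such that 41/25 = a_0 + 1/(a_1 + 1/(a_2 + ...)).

Run the Euclidean algorithm on 41 and 25; the successive quotients are the partial quotients a_0, a_1, ... (each step inverts the fractional part left over by the previous one):
  41 = 1*25 + 16, so a_0 = 1.
  25 = 1*16 + 9, so a_1 = 1.
  16 = 1*9 + 7, so a_2 = 1.
  9 = 1*7 + 2, so a_3 = 1.
  7 = 3*2 + 1, so a_4 = 3.
  2 = 2*1 + 0, so a_5 = 2.
The remainder reaches 0 after 6 divisions, so the expansion has 6 partial quotients, read off in order.

[1; 1, 1, 1, 3, 2]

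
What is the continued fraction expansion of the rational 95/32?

[2; 1, 31]

Run the Euclidean algorithm on 95 and 32; the successive quotients are the partial quotients a_0, a_1, ... (each step inverts the fractional part left over by the previous one):
  95 = 2*32 + 31, so a_0 = 2.
  32 = 1*31 + 1, so a_1 = 1.
  31 = 31*1 + 0, so a_2 = 31.
The remainder reaches 0 after 3 divisions, so the expansion has 3 partial quotients, read off in order.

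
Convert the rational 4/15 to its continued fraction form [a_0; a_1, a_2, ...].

[0; 3, 1, 3]

Run the Euclidean algorithm on 4 and 15; the successive quotients are the partial quotients a_0, a_1, ... (each step inverts the fractional part left over by the previous one):
  4 = 0*15 + 4, so a_0 = 0.
  15 = 3*4 + 3, so a_1 = 3.
  4 = 1*3 + 1, so a_2 = 1.
  3 = 3*1 + 0, so a_3 = 3.
The remainder reaches 0 after 4 divisions, so the expansion has 4 partial quotients, read off in order.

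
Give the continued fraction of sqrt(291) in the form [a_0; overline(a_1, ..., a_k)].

[17; overline(17, 34)]

Write x_i = (sqrt(291) + m_i)/d_i with (m_0, d_0) = (0, 1). a_0 = floor(sqrt(291)) = 17, since 17^2 = 289 <= 291 < 324 = 18^2.
Iterate m_{i+1} = d_i*a_i - m_i, d_{i+1} = (291 - m_{i+1}^2)/d_i, a_{i+1} = floor((a_0 + m_{i+1})/d_{i+1}):
  m_1 = 1*17 - 0 = 17, d_1 = (291 - 17^2)/1 = 2/1 = 2, a_1 = floor((17 + 17)/2) = 17.
  m_2 = 2*17 - 17 = 17, d_2 = (291 - 17^2)/2 = 2/2 = 1, a_2 = floor((17 + 17)/1) = 34.
  m_3 = 1*34 - 17 = 17, d_3 = (291 - 17^2)/1 = 2/1 = 2: (m_3, d_3) = (m_1, d_1) = (17, 2), so from here the quotients repeat a_1, a_2; the period length is 2.
Hence the expansion of sqrt(291) is a_0 = 17 followed by the repeating block 17, 34 (period 2).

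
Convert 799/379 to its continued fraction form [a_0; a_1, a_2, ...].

Run the Euclidean algorithm on 799 and 379; the successive quotients are the partial quotients a_0, a_1, ... (each step inverts the fractional part left over by the previous one):
  799 = 2*379 + 41, so a_0 = 2.
  379 = 9*41 + 10, so a_1 = 9.
  41 = 4*10 + 1, so a_2 = 4.
  10 = 10*1 + 0, so a_3 = 10.
The remainder reaches 0 after 4 divisions, so the expansion has 4 partial quotients, read off in order.

[2; 9, 4, 10]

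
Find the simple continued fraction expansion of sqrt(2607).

Write x_i = (sqrt(2607) + m_i)/d_i with (m_0, d_0) = (0, 1). a_0 = floor(sqrt(2607)) = 51, since 51^2 = 2601 <= 2607 < 2704 = 52^2.
Iterate m_{i+1} = d_i*a_i - m_i, d_{i+1} = (2607 - m_{i+1}^2)/d_i, a_{i+1} = floor((a_0 + m_{i+1})/d_{i+1}):
  m_1 = 1*51 - 0 = 51, d_1 = (2607 - 51^2)/1 = 6/1 = 6, a_1 = floor((51 + 51)/6) = 17.
  m_2 = 6*17 - 51 = 51, d_2 = (2607 - 51^2)/6 = 6/6 = 1, a_2 = floor((51 + 51)/1) = 102.
  m_3 = 1*102 - 51 = 51, d_3 = (2607 - 51^2)/1 = 6/1 = 6: (m_3, d_3) = (m_1, d_1) = (51, 6), so from here the quotients repeat a_1, a_2; the period length is 2.
Hence the expansion of sqrt(2607) is a_0 = 51 followed by the repeating block 17, 102 (period 2).

[51; (17, 102)]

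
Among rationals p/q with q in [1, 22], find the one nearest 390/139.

Expand x = 390/139 as a continued fraction with the Euclidean algorithm:
  390 = 2*139 + 112, so a_0 = 2.
  139 = 1*112 + 27, so a_1 = 1.
  112 = 4*27 + 4, so a_2 = 4.
  27 = 6*4 + 3, so a_3 = 6.
  4 = 1*3 + 1, so a_4 = 1.
  3 = 3*1 + 0, so a_5 = 3.
so x = [2; 1, 4, 6, 1, 3].
Convergents (p_i = a_i*p_{i-1} + p_{i-2}, q_i = a_i*q_{i-1} + q_{i-2} with p_{-2}=0, p_{-1}=1, q_{-2}=1, q_{-1}=0), until the denominator exceeds 22:
  i=0: a_0=2, p_0 = 2*1 + 0 = 2, q_0 = 2*0 + 1 = 1.
  i=1: a_1=1, p_1 = 1*2 + 1 = 3, q_1 = 1*1 + 0 = 1.
  i=2: a_2=4, p_2 = 4*3 + 2 = 14, q_2 = 4*1 + 1 = 5.
  i=3: a_3=6, p_3 = 6*14 + 3 = 87, q_3 = 6*5 + 1 = 31.
q_3 = 31 > 22, so the last convergent with denominator <= 22 is p_2/q_2 = 14/5.
The closest fraction with denominator <= 22 is either p_2/q_2 or the intermediate fraction (k*p_2 + p_1)/(k*q_2 + q_1) with the largest k >= 1 whose denominator stays <= 22; these approach x as k grows, and every other convergent or intermediate fraction in range is farther away.
Largest k: floor((22 - q_1)/q_2) = floor((22 - 1)/5) = 4.
That gives (4*14 + 3)/(4*5 + 1) = 59/21.
Compare the errors: |x - 14/5| = |390*5 - 14*139|/(139*5) = 4/695, and |x - 59/21| = |390*21 - 59*139|/(139*21) = 11/2919.
Cross-multiplying, 11*695 = 7645 < 11676 = 4*2919, so 11/2919 is smaller: the intermediate fraction 59/21 is closer to x than 14/5.

59/21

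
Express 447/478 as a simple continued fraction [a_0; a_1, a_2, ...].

Run the Euclidean algorithm on 447 and 478; the successive quotients are the partial quotients a_0, a_1, ... (each step inverts the fractional part left over by the previous one):
  447 = 0*478 + 447, so a_0 = 0.
  478 = 1*447 + 31, so a_1 = 1.
  447 = 14*31 + 13, so a_2 = 14.
  31 = 2*13 + 5, so a_3 = 2.
  13 = 2*5 + 3, so a_4 = 2.
  5 = 1*3 + 2, so a_5 = 1.
  3 = 1*2 + 1, so a_6 = 1.
  2 = 2*1 + 0, so a_7 = 2.
The remainder reaches 0 after 8 divisions, so the expansion has 8 partial quotients, read off in order.

[0; 1, 14, 2, 2, 1, 1, 2]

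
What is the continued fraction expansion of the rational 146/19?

[7; 1, 2, 6]

Run the Euclidean algorithm on 146 and 19; the successive quotients are the partial quotients a_0, a_1, ... (each step inverts the fractional part left over by the previous one):
  146 = 7*19 + 13, so a_0 = 7.
  19 = 1*13 + 6, so a_1 = 1.
  13 = 2*6 + 1, so a_2 = 2.
  6 = 6*1 + 0, so a_3 = 6.
The remainder reaches 0 after 4 divisions, so the expansion has 4 partial quotients, read off in order.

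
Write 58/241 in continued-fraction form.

Run the Euclidean algorithm on 58 and 241; the successive quotients are the partial quotients a_0, a_1, ... (each step inverts the fractional part left over by the previous one):
  58 = 0*241 + 58, so a_0 = 0.
  241 = 4*58 + 9, so a_1 = 4.
  58 = 6*9 + 4, so a_2 = 6.
  9 = 2*4 + 1, so a_3 = 2.
  4 = 4*1 + 0, so a_4 = 4.
The remainder reaches 0 after 5 divisions, so the expansion has 5 partial quotients, read off in order.

[0; 4, 6, 2, 4]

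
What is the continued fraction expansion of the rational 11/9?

Run the Euclidean algorithm on 11 and 9; the successive quotients are the partial quotients a_0, a_1, ... (each step inverts the fractional part left over by the previous one):
  11 = 1*9 + 2, so a_0 = 1.
  9 = 4*2 + 1, so a_1 = 4.
  2 = 2*1 + 0, so a_2 = 2.
The remainder reaches 0 after 3 divisions, so the expansion has 3 partial quotients, read off in order.

[1; 4, 2]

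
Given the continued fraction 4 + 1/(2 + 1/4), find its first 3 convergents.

Using the convergent recurrence p_i = a_i*p_{i-1} + p_{i-2}, q_i = a_i*q_{i-1} + q_{i-2} with p_{-2}=0, p_{-1}=1, q_{-2}=1, q_{-1}=0:
  i=0: a_0=4, p_0 = 4*1 + 0 = 4, q_0 = 4*0 + 1 = 1.
  i=1: a_1=2, p_1 = 2*4 + 1 = 9, q_1 = 2*1 + 0 = 2.
  i=2: a_2=4, p_2 = 4*9 + 4 = 40, q_2 = 4*2 + 1 = 9.

4/1, 9/2, 40/9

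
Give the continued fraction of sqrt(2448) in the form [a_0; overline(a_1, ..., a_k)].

Write x_i = (sqrt(2448) + m_i)/d_i with (m_0, d_0) = (0, 1). a_0 = floor(sqrt(2448)) = 49, since 49^2 = 2401 <= 2448 < 2500 = 50^2.
Iterate m_{i+1} = d_i*a_i - m_i, d_{i+1} = (2448 - m_{i+1}^2)/d_i, a_{i+1} = floor((a_0 + m_{i+1})/d_{i+1}):
  m_1 = 1*49 - 0 = 49, d_1 = (2448 - 49^2)/1 = 47/1 = 47, a_1 = floor((49 + 49)/47) = 2.
  m_2 = 47*2 - 49 = 45, d_2 = (2448 - 45^2)/47 = 423/47 = 9, a_2 = floor((49 + 45)/9) = 10.
  m_3 = 9*10 - 45 = 45, d_3 = (2448 - 45^2)/9 = 423/9 = 47, a_3 = floor((49 + 45)/47) = 2.
  m_4 = 47*2 - 45 = 49, d_4 = (2448 - 49^2)/47 = 47/47 = 1, a_4 = floor((49 + 49)/1) = 98.
  m_5 = 1*98 - 49 = 49, d_5 = (2448 - 49^2)/1 = 47/1 = 47: (m_5, d_5) = (m_1, d_1) = (49, 47), so from here the quotients repeat a_1, ..., a_4; the period length is 4.
Hence the expansion of sqrt(2448) is a_0 = 49 followed by the repeating block 2, 10, 2, 98 (period 4).

[49; overline(2, 10, 2, 98)]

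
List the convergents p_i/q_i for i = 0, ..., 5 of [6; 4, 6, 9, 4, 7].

6/1, 25/4, 156/25, 1429/229, 5872/941, 42533/6816

Using the convergent recurrence p_i = a_i*p_{i-1} + p_{i-2}, q_i = a_i*q_{i-1} + q_{i-2} with p_{-2}=0, p_{-1}=1, q_{-2}=1, q_{-1}=0:
  i=0: a_0=6, p_0 = 6*1 + 0 = 6, q_0 = 6*0 + 1 = 1.
  i=1: a_1=4, p_1 = 4*6 + 1 = 25, q_1 = 4*1 + 0 = 4.
  i=2: a_2=6, p_2 = 6*25 + 6 = 156, q_2 = 6*4 + 1 = 25.
  i=3: a_3=9, p_3 = 9*156 + 25 = 1429, q_3 = 9*25 + 4 = 229.
  i=4: a_4=4, p_4 = 4*1429 + 156 = 5872, q_4 = 4*229 + 25 = 941.
  i=5: a_5=7, p_5 = 7*5872 + 1429 = 42533, q_5 = 7*941 + 229 = 6816.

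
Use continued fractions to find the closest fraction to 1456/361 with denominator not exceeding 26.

Expand x = 1456/361 as a continued fraction with the Euclidean algorithm:
  1456 = 4*361 + 12, so a_0 = 4.
  361 = 30*12 + 1, so a_1 = 30.
  12 = 12*1 + 0, so a_2 = 12.
so x = [4; 30, 12].
Convergents (p_i = a_i*p_{i-1} + p_{i-2}, q_i = a_i*q_{i-1} + q_{i-2} with p_{-2}=0, p_{-1}=1, q_{-2}=1, q_{-1}=0), until the denominator exceeds 26:
  i=0: a_0=4, p_0 = 4*1 + 0 = 4, q_0 = 4*0 + 1 = 1.
  i=1: a_1=30, p_1 = 30*4 + 1 = 121, q_1 = 30*1 + 0 = 30.
q_1 = 30 > 26, so the last convergent with denominator <= 26 is p_0/q_0 = 4/1.
The closest fraction with denominator <= 26 is either p_0/q_0 or the intermediate fraction (k*p_0 + p_{-1})/(k*q_0 + q_{-1}) with the largest k >= 1 whose denominator stays <= 26; these approach x as k grows, and every other convergent or intermediate fraction in range is farther away.
Largest k: floor((26 - q_{-1})/q_0) = floor((26 - 0)/1) = 26 (using the seeds p_{-1} = 1, q_{-1} = 0).
That gives (26*4 + 1)/(26*1 + 0) = 105/26.
Compare the errors: |x - 4/1| = |1456*1 - 4*361|/(361*1) = 12/361, and |x - 105/26| = |1456*26 - 105*361|/(361*26) = 49/9386.
Cross-multiplying, 49*361 = 17689 < 112632 = 12*9386, so 49/9386 is smaller: the intermediate fraction 105/26 is closer to x than 4/1.

105/26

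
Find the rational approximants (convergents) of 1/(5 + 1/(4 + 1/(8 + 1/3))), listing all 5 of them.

0/1, 1/5, 4/21, 33/173, 103/540

Using the convergent recurrence p_i = a_i*p_{i-1} + p_{i-2}, q_i = a_i*q_{i-1} + q_{i-2} with p_{-2}=0, p_{-1}=1, q_{-2}=1, q_{-1}=0:
  i=0: a_0=0, p_0 = 0*1 + 0 = 0, q_0 = 0*0 + 1 = 1.
  i=1: a_1=5, p_1 = 5*0 + 1 = 1, q_1 = 5*1 + 0 = 5.
  i=2: a_2=4, p_2 = 4*1 + 0 = 4, q_2 = 4*5 + 1 = 21.
  i=3: a_3=8, p_3 = 8*4 + 1 = 33, q_3 = 8*21 + 5 = 173.
  i=4: a_4=3, p_4 = 3*33 + 4 = 103, q_4 = 3*173 + 21 = 540.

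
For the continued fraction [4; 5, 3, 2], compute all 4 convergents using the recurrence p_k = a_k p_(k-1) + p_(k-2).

4/1, 21/5, 67/16, 155/37

Using the convergent recurrence p_i = a_i*p_{i-1} + p_{i-2}, q_i = a_i*q_{i-1} + q_{i-2} with p_{-2}=0, p_{-1}=1, q_{-2}=1, q_{-1}=0:
  i=0: a_0=4, p_0 = 4*1 + 0 = 4, q_0 = 4*0 + 1 = 1.
  i=1: a_1=5, p_1 = 5*4 + 1 = 21, q_1 = 5*1 + 0 = 5.
  i=2: a_2=3, p_2 = 3*21 + 4 = 67, q_2 = 3*5 + 1 = 16.
  i=3: a_3=2, p_3 = 2*67 + 21 = 155, q_3 = 2*16 + 5 = 37.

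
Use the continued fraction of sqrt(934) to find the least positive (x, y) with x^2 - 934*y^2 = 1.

(x, y) = (3034565, 99294)

First expand sqrt(934) as a continued fraction. With x_i = (sqrt(934) + m_i)/d_i and (m_0, d_0) = (0, 1): a_0 = floor(sqrt(934)) = 30, since 30^2 = 900 <= 934 < 961 = 31^2.
Iterate m_{i+1} = d_i*a_i - m_i, d_{i+1} = (934 - m_{i+1}^2)/d_i, a_{i+1} = floor((a_0 + m_{i+1})/d_{i+1}):
  m_1 = 1*30 - 0 = 30, d_1 = (934 - 30^2)/1 = 34/1 = 34, a_1 = floor((30 + 30)/34) = 1.
  m_2 = 34*1 - 30 = 4, d_2 = (934 - 4^2)/34 = 918/34 = 27, a_2 = floor((30 + 4)/27) = 1.
  m_3 = 27*1 - 4 = 23, d_3 = (934 - 23^2)/27 = 405/27 = 15, a_3 = floor((30 + 23)/15) = 3.
  m_4 = 15*3 - 23 = 22, d_4 = (934 - 22^2)/15 = 450/15 = 30, a_4 = floor((30 + 22)/30) = 1.
  m_5 = 30*1 - 22 = 8, d_5 = (934 - 8^2)/30 = 870/30 = 29, a_5 = floor((30 + 8)/29) = 1.
  m_6 = 29*1 - 8 = 21, d_6 = (934 - 21^2)/29 = 493/29 = 17, a_6 = floor((30 + 21)/17) = 3.
  m_7 = 17*3 - 21 = 30, d_7 = (934 - 30^2)/17 = 34/17 = 2, a_7 = floor((30 + 30)/2) = 30.
  m_8 = 2*30 - 30 = 30, d_8 = (934 - 30^2)/2 = 34/2 = 17, a_8 = floor((30 + 30)/17) = 3.
  m_9 = 17*3 - 30 = 21, d_9 = (934 - 21^2)/17 = 493/17 = 29, a_9 = floor((30 + 21)/29) = 1.
  m_10 = 29*1 - 21 = 8, d_10 = (934 - 8^2)/29 = 870/29 = 30, a_10 = floor((30 + 8)/30) = 1.
  m_11 = 30*1 - 8 = 22, d_11 = (934 - 22^2)/30 = 450/30 = 15, a_11 = floor((30 + 22)/15) = 3.
  m_12 = 15*3 - 22 = 23, d_12 = (934 - 23^2)/15 = 405/15 = 27, a_12 = floor((30 + 23)/27) = 1.
  m_13 = 27*1 - 23 = 4, d_13 = (934 - 4^2)/27 = 918/27 = 34, a_13 = floor((30 + 4)/34) = 1.
  m_14 = 34*1 - 4 = 30, d_14 = (934 - 30^2)/34 = 34/34 = 1, a_14 = floor((30 + 30)/1) = 60.
  m_15 = 1*60 - 30 = 30, d_15 = (934 - 30^2)/1 = 34/1 = 34: (m_15, d_15) = (m_1, d_1) = (30, 34), so from here the quotients repeat a_1, ..., a_14; the period length is 14.
So sqrt(934) = [30; (1, 1, 3, 1, 1, 3, 30, 3, 1, 1, 3, 1, 1, 60)] with period length k = 14.
k is even, so the fundamental solution of x^2 - 934y^2 = 1 is (p_{k-1}, q_{k-1}) = (p_13, q_13); compute convergents through index 13.
Convergents (p_i = a_i*p_{i-1} + p_{i-2}, q_i = a_i*q_{i-1} + q_{i-2} with p_{-2}=0, p_{-1}=1, q_{-2}=1, q_{-1}=0):
  i=0: a_0=30, p_0 = 30*1 + 0 = 30, q_0 = 30*0 + 1 = 1.
  i=1: a_1=1, p_1 = 1*30 + 1 = 31, q_1 = 1*1 + 0 = 1.
  i=2: a_2=1, p_2 = 1*31 + 30 = 61, q_2 = 1*1 + 1 = 2.
  i=3: a_3=3, p_3 = 3*61 + 31 = 214, q_3 = 3*2 + 1 = 7.
  i=4: a_4=1, p_4 = 1*214 + 61 = 275, q_4 = 1*7 + 2 = 9.
  i=5: a_5=1, p_5 = 1*275 + 214 = 489, q_5 = 1*9 + 7 = 16.
  i=6: a_6=3, p_6 = 3*489 + 275 = 1742, q_6 = 3*16 + 9 = 57.
  i=7: a_7=30, p_7 = 30*1742 + 489 = 52749, q_7 = 30*57 + 16 = 1726.
  i=8: a_8=3, p_8 = 3*52749 + 1742 = 159989, q_8 = 3*1726 + 57 = 5235.
  i=9: a_9=1, p_9 = 1*159989 + 52749 = 212738, q_9 = 1*5235 + 1726 = 6961.
  i=10: a_10=1, p_10 = 1*212738 + 159989 = 372727, q_10 = 1*6961 + 5235 = 12196.
  i=11: a_11=3, p_11 = 3*372727 + 212738 = 1330919, q_11 = 3*12196 + 6961 = 43549.
  i=12: a_12=1, p_12 = 1*1330919 + 372727 = 1703646, q_12 = 1*43549 + 12196 = 55745.
  i=13: a_13=1, p_13 = 1*1703646 + 1330919 = 3034565, q_13 = 1*55745 + 43549 = 99294.
Check: 3034565^2 - 934*99294^2 = 9208584739225 - 9208584739224 = 1, so (x, y) = (3034565, 99294) solves the equation, and by the theorem it is the least positive solution.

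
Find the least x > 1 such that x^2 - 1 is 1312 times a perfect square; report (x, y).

First expand sqrt(1312) as a continued fraction. With x_i = (sqrt(1312) + m_i)/d_i and (m_0, d_0) = (0, 1): a_0 = floor(sqrt(1312)) = 36, since 36^2 = 1296 <= 1312 < 1369 = 37^2.
Iterate m_{i+1} = d_i*a_i - m_i, d_{i+1} = (1312 - m_{i+1}^2)/d_i, a_{i+1} = floor((a_0 + m_{i+1})/d_{i+1}):
  m_1 = 1*36 - 0 = 36, d_1 = (1312 - 36^2)/1 = 16/1 = 16, a_1 = floor((36 + 36)/16) = 4.
  m_2 = 16*4 - 36 = 28, d_2 = (1312 - 28^2)/16 = 528/16 = 33, a_2 = floor((36 + 28)/33) = 1.
  m_3 = 33*1 - 28 = 5, d_3 = (1312 - 5^2)/33 = 1287/33 = 39, a_3 = floor((36 + 5)/39) = 1.
  m_4 = 39*1 - 5 = 34, d_4 = (1312 - 34^2)/39 = 156/39 = 4, a_4 = floor((36 + 34)/4) = 17.
  m_5 = 4*17 - 34 = 34, d_5 = (1312 - 34^2)/4 = 156/4 = 39, a_5 = floor((36 + 34)/39) = 1.
  m_6 = 39*1 - 34 = 5, d_6 = (1312 - 5^2)/39 = 1287/39 = 33, a_6 = floor((36 + 5)/33) = 1.
  m_7 = 33*1 - 5 = 28, d_7 = (1312 - 28^2)/33 = 528/33 = 16, a_7 = floor((36 + 28)/16) = 4.
  m_8 = 16*4 - 28 = 36, d_8 = (1312 - 36^2)/16 = 16/16 = 1, a_8 = floor((36 + 36)/1) = 72.
  m_9 = 1*72 - 36 = 36, d_9 = (1312 - 36^2)/1 = 16/1 = 16: (m_9, d_9) = (m_1, d_1) = (36, 16), so from here the quotients repeat a_1, ..., a_8; the period length is 8.
So sqrt(1312) = [36; (4, 1, 1, 17, 1, 1, 4, 72)] with period length k = 8.
k is even, so the fundamental solution of x^2 - 1312y^2 = 1 is (p_{k-1}, q_{k-1}) = (p_7, q_7); compute convergents through index 7.
Convergents (p_i = a_i*p_{i-1} + p_{i-2}, q_i = a_i*q_{i-1} + q_{i-2} with p_{-2}=0, p_{-1}=1, q_{-2}=1, q_{-1}=0):
  i=0: a_0=36, p_0 = 36*1 + 0 = 36, q_0 = 36*0 + 1 = 1.
  i=1: a_1=4, p_1 = 4*36 + 1 = 145, q_1 = 4*1 + 0 = 4.
  i=2: a_2=1, p_2 = 1*145 + 36 = 181, q_2 = 1*4 + 1 = 5.
  i=3: a_3=1, p_3 = 1*181 + 145 = 326, q_3 = 1*5 + 4 = 9.
  i=4: a_4=17, p_4 = 17*326 + 181 = 5723, q_4 = 17*9 + 5 = 158.
  i=5: a_5=1, p_5 = 1*5723 + 326 = 6049, q_5 = 1*158 + 9 = 167.
  i=6: a_6=1, p_6 = 1*6049 + 5723 = 11772, q_6 = 1*167 + 158 = 325.
  i=7: a_7=4, p_7 = 4*11772 + 6049 = 53137, q_7 = 4*325 + 167 = 1467.
Check: 53137^2 - 1312*1467^2 = 2823540769 - 2823540768 = 1, so (x, y) = (53137, 1467) solves the equation, and by the theorem it is the least positive solution.

(x, y) = (53137, 1467)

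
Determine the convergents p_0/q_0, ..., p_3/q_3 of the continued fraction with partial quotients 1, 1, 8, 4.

Using the convergent recurrence p_i = a_i*p_{i-1} + p_{i-2}, q_i = a_i*q_{i-1} + q_{i-2} with p_{-2}=0, p_{-1}=1, q_{-2}=1, q_{-1}=0:
  i=0: a_0=1, p_0 = 1*1 + 0 = 1, q_0 = 1*0 + 1 = 1.
  i=1: a_1=1, p_1 = 1*1 + 1 = 2, q_1 = 1*1 + 0 = 1.
  i=2: a_2=8, p_2 = 8*2 + 1 = 17, q_2 = 8*1 + 1 = 9.
  i=3: a_3=4, p_3 = 4*17 + 2 = 70, q_3 = 4*9 + 1 = 37.

1/1, 2/1, 17/9, 70/37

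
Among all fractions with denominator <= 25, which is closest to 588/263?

38/17

Expand x = 588/263 as a continued fraction with the Euclidean algorithm:
  588 = 2*263 + 62, so a_0 = 2.
  263 = 4*62 + 15, so a_1 = 4.
  62 = 4*15 + 2, so a_2 = 4.
  15 = 7*2 + 1, so a_3 = 7.
  2 = 2*1 + 0, so a_4 = 2.
so x = [2; 4, 4, 7, 2].
Convergents (p_i = a_i*p_{i-1} + p_{i-2}, q_i = a_i*q_{i-1} + q_{i-2} with p_{-2}=0, p_{-1}=1, q_{-2}=1, q_{-1}=0), until the denominator exceeds 25:
  i=0: a_0=2, p_0 = 2*1 + 0 = 2, q_0 = 2*0 + 1 = 1.
  i=1: a_1=4, p_1 = 4*2 + 1 = 9, q_1 = 4*1 + 0 = 4.
  i=2: a_2=4, p_2 = 4*9 + 2 = 38, q_2 = 4*4 + 1 = 17.
  i=3: a_3=7, p_3 = 7*38 + 9 = 275, q_3 = 7*17 + 4 = 123.
q_3 = 123 > 25, so the last convergent with denominator <= 25 is p_2/q_2 = 38/17.
The closest fraction with denominator <= 25 is either p_2/q_2 or the intermediate fraction (k*p_2 + p_1)/(k*q_2 + q_1) with the largest k >= 1 whose denominator stays <= 25; these approach x as k grows, and every other convergent or intermediate fraction in range is farther away.
Largest k: floor((25 - q_1)/q_2) = floor((25 - 4)/17) = 1.
That gives (1*38 + 9)/(1*17 + 4) = 47/21.
Compare the errors: |x - 38/17| = |588*17 - 38*263|/(263*17) = 2/4471, and |x - 47/21| = |588*21 - 47*263|/(263*21) = 13/5523.
Cross-multiplying, 2*5523 = 11046 < 58123 = 13*4471, so 2/4471 is smaller: the convergent 38/17 is closer to x than 47/21.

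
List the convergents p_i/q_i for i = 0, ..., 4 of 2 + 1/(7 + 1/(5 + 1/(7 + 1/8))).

2/1, 15/7, 77/36, 554/259, 4509/2108

Using the convergent recurrence p_i = a_i*p_{i-1} + p_{i-2}, q_i = a_i*q_{i-1} + q_{i-2} with p_{-2}=0, p_{-1}=1, q_{-2}=1, q_{-1}=0:
  i=0: a_0=2, p_0 = 2*1 + 0 = 2, q_0 = 2*0 + 1 = 1.
  i=1: a_1=7, p_1 = 7*2 + 1 = 15, q_1 = 7*1 + 0 = 7.
  i=2: a_2=5, p_2 = 5*15 + 2 = 77, q_2 = 5*7 + 1 = 36.
  i=3: a_3=7, p_3 = 7*77 + 15 = 554, q_3 = 7*36 + 7 = 259.
  i=4: a_4=8, p_4 = 8*554 + 77 = 4509, q_4 = 8*259 + 36 = 2108.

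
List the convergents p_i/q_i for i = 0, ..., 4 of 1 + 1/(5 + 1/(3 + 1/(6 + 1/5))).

1/1, 6/5, 19/16, 120/101, 619/521

Using the convergent recurrence p_i = a_i*p_{i-1} + p_{i-2}, q_i = a_i*q_{i-1} + q_{i-2} with p_{-2}=0, p_{-1}=1, q_{-2}=1, q_{-1}=0:
  i=0: a_0=1, p_0 = 1*1 + 0 = 1, q_0 = 1*0 + 1 = 1.
  i=1: a_1=5, p_1 = 5*1 + 1 = 6, q_1 = 5*1 + 0 = 5.
  i=2: a_2=3, p_2 = 3*6 + 1 = 19, q_2 = 3*5 + 1 = 16.
  i=3: a_3=6, p_3 = 6*19 + 6 = 120, q_3 = 6*16 + 5 = 101.
  i=4: a_4=5, p_4 = 5*120 + 19 = 619, q_4 = 5*101 + 16 = 521.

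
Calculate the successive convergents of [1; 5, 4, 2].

1/1, 6/5, 25/21, 56/47

Using the convergent recurrence p_i = a_i*p_{i-1} + p_{i-2}, q_i = a_i*q_{i-1} + q_{i-2} with p_{-2}=0, p_{-1}=1, q_{-2}=1, q_{-1}=0:
  i=0: a_0=1, p_0 = 1*1 + 0 = 1, q_0 = 1*0 + 1 = 1.
  i=1: a_1=5, p_1 = 5*1 + 1 = 6, q_1 = 5*1 + 0 = 5.
  i=2: a_2=4, p_2 = 4*6 + 1 = 25, q_2 = 4*5 + 1 = 21.
  i=3: a_3=2, p_3 = 2*25 + 6 = 56, q_3 = 2*21 + 5 = 47.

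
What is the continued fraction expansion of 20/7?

[2; 1, 6]

Run the Euclidean algorithm on 20 and 7; the successive quotients are the partial quotients a_0, a_1, ... (each step inverts the fractional part left over by the previous one):
  20 = 2*7 + 6, so a_0 = 2.
  7 = 1*6 + 1, so a_1 = 1.
  6 = 6*1 + 0, so a_2 = 6.
The remainder reaches 0 after 3 divisions, so the expansion has 3 partial quotients, read off in order.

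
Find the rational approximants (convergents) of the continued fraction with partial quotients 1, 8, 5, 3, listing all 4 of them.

1/1, 9/8, 46/41, 147/131

Using the convergent recurrence p_i = a_i*p_{i-1} + p_{i-2}, q_i = a_i*q_{i-1} + q_{i-2} with p_{-2}=0, p_{-1}=1, q_{-2}=1, q_{-1}=0:
  i=0: a_0=1, p_0 = 1*1 + 0 = 1, q_0 = 1*0 + 1 = 1.
  i=1: a_1=8, p_1 = 8*1 + 1 = 9, q_1 = 8*1 + 0 = 8.
  i=2: a_2=5, p_2 = 5*9 + 1 = 46, q_2 = 5*8 + 1 = 41.
  i=3: a_3=3, p_3 = 3*46 + 9 = 147, q_3 = 3*41 + 8 = 131.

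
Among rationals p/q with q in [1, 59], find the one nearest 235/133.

Expand x = 235/133 as a continued fraction with the Euclidean algorithm:
  235 = 1*133 + 102, so a_0 = 1.
  133 = 1*102 + 31, so a_1 = 1.
  102 = 3*31 + 9, so a_2 = 3.
  31 = 3*9 + 4, so a_3 = 3.
  9 = 2*4 + 1, so a_4 = 2.
  4 = 4*1 + 0, so a_5 = 4.
so x = [1; 1, 3, 3, 2, 4].
Convergents (p_i = a_i*p_{i-1} + p_{i-2}, q_i = a_i*q_{i-1} + q_{i-2} with p_{-2}=0, p_{-1}=1, q_{-2}=1, q_{-1}=0), until the denominator exceeds 59:
  i=0: a_0=1, p_0 = 1*1 + 0 = 1, q_0 = 1*0 + 1 = 1.
  i=1: a_1=1, p_1 = 1*1 + 1 = 2, q_1 = 1*1 + 0 = 1.
  i=2: a_2=3, p_2 = 3*2 + 1 = 7, q_2 = 3*1 + 1 = 4.
  i=3: a_3=3, p_3 = 3*7 + 2 = 23, q_3 = 3*4 + 1 = 13.
  i=4: a_4=2, p_4 = 2*23 + 7 = 53, q_4 = 2*13 + 4 = 30.
  i=5: a_5=4, p_5 = 4*53 + 23 = 235, q_5 = 4*30 + 13 = 133.
q_5 = 133 > 59, so the last convergent with denominator <= 59 is p_4/q_4 = 53/30.
The closest fraction with denominator <= 59 is either p_4/q_4 or the intermediate fraction (k*p_4 + p_3)/(k*q_4 + q_3) with the largest k >= 1 whose denominator stays <= 59; these approach x as k grows, and every other convergent or intermediate fraction in range is farther away.
Largest k: floor((59 - q_3)/q_4) = floor((59 - 13)/30) = 1.
That gives (1*53 + 23)/(1*30 + 13) = 76/43.
Compare the errors: |x - 53/30| = |235*30 - 53*133|/(133*30) = 1/3990, and |x - 76/43| = |235*43 - 76*133|/(133*43) = 3/5719.
Cross-multiplying, 1*5719 = 5719 < 11970 = 3*3990, so 1/3990 is smaller: the convergent 53/30 is closer to x than 76/43.

53/30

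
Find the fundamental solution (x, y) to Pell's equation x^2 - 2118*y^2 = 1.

First expand sqrt(2118) as a continued fraction. With x_i = (sqrt(2118) + m_i)/d_i and (m_0, d_0) = (0, 1): a_0 = floor(sqrt(2118)) = 46, since 46^2 = 2116 <= 2118 < 2209 = 47^2.
Iterate m_{i+1} = d_i*a_i - m_i, d_{i+1} = (2118 - m_{i+1}^2)/d_i, a_{i+1} = floor((a_0 + m_{i+1})/d_{i+1}):
  m_1 = 1*46 - 0 = 46, d_1 = (2118 - 46^2)/1 = 2/1 = 2, a_1 = floor((46 + 46)/2) = 46.
  m_2 = 2*46 - 46 = 46, d_2 = (2118 - 46^2)/2 = 2/2 = 1, a_2 = floor((46 + 46)/1) = 92.
  m_3 = 1*92 - 46 = 46, d_3 = (2118 - 46^2)/1 = 2/1 = 2: (m_3, d_3) = (m_1, d_1) = (46, 2), so from here the quotients repeat a_1, a_2; the period length is 2.
So sqrt(2118) = [46; (46, 92)] with period length k = 2.
k is even, so the fundamental solution of x^2 - 2118y^2 = 1 is (p_{k-1}, q_{k-1}) = (p_1, q_1); compute convergents through index 1.
Convergents (p_i = a_i*p_{i-1} + p_{i-2}, q_i = a_i*q_{i-1} + q_{i-2} with p_{-2}=0, p_{-1}=1, q_{-2}=1, q_{-1}=0):
  i=0: a_0=46, p_0 = 46*1 + 0 = 46, q_0 = 46*0 + 1 = 1.
  i=1: a_1=46, p_1 = 46*46 + 1 = 2117, q_1 = 46*1 + 0 = 46.
Check: 2117^2 - 2118*46^2 = 4481689 - 4481688 = 1, so (x, y) = (2117, 46) solves the equation, and by the theorem it is the least positive solution.

(x, y) = (2117, 46)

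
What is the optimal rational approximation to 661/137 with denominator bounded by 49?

193/40

Expand x = 661/137 as a continued fraction with the Euclidean algorithm:
  661 = 4*137 + 113, so a_0 = 4.
  137 = 1*113 + 24, so a_1 = 1.
  113 = 4*24 + 17, so a_2 = 4.
  24 = 1*17 + 7, so a_3 = 1.
  17 = 2*7 + 3, so a_4 = 2.
  7 = 2*3 + 1, so a_5 = 2.
  3 = 3*1 + 0, so a_6 = 3.
so x = [4; 1, 4, 1, 2, 2, 3].
Convergents (p_i = a_i*p_{i-1} + p_{i-2}, q_i = a_i*q_{i-1} + q_{i-2} with p_{-2}=0, p_{-1}=1, q_{-2}=1, q_{-1}=0), until the denominator exceeds 49:
  i=0: a_0=4, p_0 = 4*1 + 0 = 4, q_0 = 4*0 + 1 = 1.
  i=1: a_1=1, p_1 = 1*4 + 1 = 5, q_1 = 1*1 + 0 = 1.
  i=2: a_2=4, p_2 = 4*5 + 4 = 24, q_2 = 4*1 + 1 = 5.
  i=3: a_3=1, p_3 = 1*24 + 5 = 29, q_3 = 1*5 + 1 = 6.
  i=4: a_4=2, p_4 = 2*29 + 24 = 82, q_4 = 2*6 + 5 = 17.
  i=5: a_5=2, p_5 = 2*82 + 29 = 193, q_5 = 2*17 + 6 = 40.
  i=6: a_6=3, p_6 = 3*193 + 82 = 661, q_6 = 3*40 + 17 = 137.
q_6 = 137 > 49, so the last convergent with denominator <= 49 is p_5/q_5 = 193/40.
The closest fraction with denominator <= 49 is either p_5/q_5 or the intermediate fraction (k*p_5 + p_4)/(k*q_5 + q_4) with the largest k >= 1 whose denominator stays <= 49; these approach x as k grows, and every other convergent or intermediate fraction in range is farther away.
Largest k: floor((49 - q_4)/q_5) = floor((49 - 17)/40) = 0.
Since k = 0, no intermediate fraction beyond p_5/q_5 has denominator <= 49, so the convergent 193/40 is the closest (its error is |661*40 - 193*137|/(137*40) = 1/5480).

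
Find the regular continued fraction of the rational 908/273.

Run the Euclidean algorithm on 908 and 273; the successive quotients are the partial quotients a_0, a_1, ... (each step inverts the fractional part left over by the previous one):
  908 = 3*273 + 89, so a_0 = 3.
  273 = 3*89 + 6, so a_1 = 3.
  89 = 14*6 + 5, so a_2 = 14.
  6 = 1*5 + 1, so a_3 = 1.
  5 = 5*1 + 0, so a_4 = 5.
The remainder reaches 0 after 5 divisions, so the expansion has 5 partial quotients, read off in order.

[3; 3, 14, 1, 5]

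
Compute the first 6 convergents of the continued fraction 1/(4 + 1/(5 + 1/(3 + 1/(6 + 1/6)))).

0/1, 1/4, 5/21, 16/67, 101/423, 622/2605

Using the convergent recurrence p_i = a_i*p_{i-1} + p_{i-2}, q_i = a_i*q_{i-1} + q_{i-2} with p_{-2}=0, p_{-1}=1, q_{-2}=1, q_{-1}=0:
  i=0: a_0=0, p_0 = 0*1 + 0 = 0, q_0 = 0*0 + 1 = 1.
  i=1: a_1=4, p_1 = 4*0 + 1 = 1, q_1 = 4*1 + 0 = 4.
  i=2: a_2=5, p_2 = 5*1 + 0 = 5, q_2 = 5*4 + 1 = 21.
  i=3: a_3=3, p_3 = 3*5 + 1 = 16, q_3 = 3*21 + 4 = 67.
  i=4: a_4=6, p_4 = 6*16 + 5 = 101, q_4 = 6*67 + 21 = 423.
  i=5: a_5=6, p_5 = 6*101 + 16 = 622, q_5 = 6*423 + 67 = 2605.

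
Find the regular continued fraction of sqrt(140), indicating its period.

[11; (1, 4, 1, 22)]

Write x_i = (sqrt(140) + m_i)/d_i with (m_0, d_0) = (0, 1). a_0 = floor(sqrt(140)) = 11, since 11^2 = 121 <= 140 < 144 = 12^2.
Iterate m_{i+1} = d_i*a_i - m_i, d_{i+1} = (140 - m_{i+1}^2)/d_i, a_{i+1} = floor((a_0 + m_{i+1})/d_{i+1}):
  m_1 = 1*11 - 0 = 11, d_1 = (140 - 11^2)/1 = 19/1 = 19, a_1 = floor((11 + 11)/19) = 1.
  m_2 = 19*1 - 11 = 8, d_2 = (140 - 8^2)/19 = 76/19 = 4, a_2 = floor((11 + 8)/4) = 4.
  m_3 = 4*4 - 8 = 8, d_3 = (140 - 8^2)/4 = 76/4 = 19, a_3 = floor((11 + 8)/19) = 1.
  m_4 = 19*1 - 8 = 11, d_4 = (140 - 11^2)/19 = 19/19 = 1, a_4 = floor((11 + 11)/1) = 22.
  m_5 = 1*22 - 11 = 11, d_5 = (140 - 11^2)/1 = 19/1 = 19: (m_5, d_5) = (m_1, d_1) = (11, 19), so from here the quotients repeat a_1, ..., a_4; the period length is 4.
Hence the expansion of sqrt(140) is a_0 = 11 followed by the repeating block 1, 4, 1, 22 (period 4).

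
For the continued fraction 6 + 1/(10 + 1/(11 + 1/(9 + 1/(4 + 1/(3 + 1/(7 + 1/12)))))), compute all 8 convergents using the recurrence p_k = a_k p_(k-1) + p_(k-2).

Using the convergent recurrence p_i = a_i*p_{i-1} + p_{i-2}, q_i = a_i*q_{i-1} + q_{i-2} with p_{-2}=0, p_{-1}=1, q_{-2}=1, q_{-1}=0:
  i=0: a_0=6, p_0 = 6*1 + 0 = 6, q_0 = 6*0 + 1 = 1.
  i=1: a_1=10, p_1 = 10*6 + 1 = 61, q_1 = 10*1 + 0 = 10.
  i=2: a_2=11, p_2 = 11*61 + 6 = 677, q_2 = 11*10 + 1 = 111.
  i=3: a_3=9, p_3 = 9*677 + 61 = 6154, q_3 = 9*111 + 10 = 1009.
  i=4: a_4=4, p_4 = 4*6154 + 677 = 25293, q_4 = 4*1009 + 111 = 4147.
  i=5: a_5=3, p_5 = 3*25293 + 6154 = 82033, q_5 = 3*4147 + 1009 = 13450.
  i=6: a_6=7, p_6 = 7*82033 + 25293 = 599524, q_6 = 7*13450 + 4147 = 98297.
  i=7: a_7=12, p_7 = 12*599524 + 82033 = 7276321, q_7 = 12*98297 + 13450 = 1193014.

6/1, 61/10, 677/111, 6154/1009, 25293/4147, 82033/13450, 599524/98297, 7276321/1193014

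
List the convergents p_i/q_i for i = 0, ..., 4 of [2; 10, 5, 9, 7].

2/1, 21/10, 107/51, 984/469, 6995/3334

Using the convergent recurrence p_i = a_i*p_{i-1} + p_{i-2}, q_i = a_i*q_{i-1} + q_{i-2} with p_{-2}=0, p_{-1}=1, q_{-2}=1, q_{-1}=0:
  i=0: a_0=2, p_0 = 2*1 + 0 = 2, q_0 = 2*0 + 1 = 1.
  i=1: a_1=10, p_1 = 10*2 + 1 = 21, q_1 = 10*1 + 0 = 10.
  i=2: a_2=5, p_2 = 5*21 + 2 = 107, q_2 = 5*10 + 1 = 51.
  i=3: a_3=9, p_3 = 9*107 + 21 = 984, q_3 = 9*51 + 10 = 469.
  i=4: a_4=7, p_4 = 7*984 + 107 = 6995, q_4 = 7*469 + 51 = 3334.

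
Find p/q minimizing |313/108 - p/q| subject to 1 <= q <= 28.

Expand x = 313/108 as a continued fraction with the Euclidean algorithm:
  313 = 2*108 + 97, so a_0 = 2.
  108 = 1*97 + 11, so a_1 = 1.
  97 = 8*11 + 9, so a_2 = 8.
  11 = 1*9 + 2, so a_3 = 1.
  9 = 4*2 + 1, so a_4 = 4.
  2 = 2*1 + 0, so a_5 = 2.
so x = [2; 1, 8, 1, 4, 2].
Convergents (p_i = a_i*p_{i-1} + p_{i-2}, q_i = a_i*q_{i-1} + q_{i-2} with p_{-2}=0, p_{-1}=1, q_{-2}=1, q_{-1}=0), until the denominator exceeds 28:
  i=0: a_0=2, p_0 = 2*1 + 0 = 2, q_0 = 2*0 + 1 = 1.
  i=1: a_1=1, p_1 = 1*2 + 1 = 3, q_1 = 1*1 + 0 = 1.
  i=2: a_2=8, p_2 = 8*3 + 2 = 26, q_2 = 8*1 + 1 = 9.
  i=3: a_3=1, p_3 = 1*26 + 3 = 29, q_3 = 1*9 + 1 = 10.
  i=4: a_4=4, p_4 = 4*29 + 26 = 142, q_4 = 4*10 + 9 = 49.
q_4 = 49 > 28, so the last convergent with denominator <= 28 is p_3/q_3 = 29/10.
The closest fraction with denominator <= 28 is either p_3/q_3 or the intermediate fraction (k*p_3 + p_2)/(k*q_3 + q_2) with the largest k >= 1 whose denominator stays <= 28; these approach x as k grows, and every other convergent or intermediate fraction in range is farther away.
Largest k: floor((28 - q_2)/q_3) = floor((28 - 9)/10) = 1.
That gives (1*29 + 26)/(1*10 + 9) = 55/19.
Compare the errors: |x - 29/10| = |313*10 - 29*108|/(108*10) = 2/1080, and |x - 55/19| = |313*19 - 55*108|/(108*19) = 7/2052.
Cross-multiplying, 2*2052 = 4104 < 7560 = 7*1080, so 2/1080 is smaller: the convergent 29/10 is closer to x than 55/19.

29/10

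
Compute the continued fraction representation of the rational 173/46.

[3; 1, 3, 5, 2]

Run the Euclidean algorithm on 173 and 46; the successive quotients are the partial quotients a_0, a_1, ... (each step inverts the fractional part left over by the previous one):
  173 = 3*46 + 35, so a_0 = 3.
  46 = 1*35 + 11, so a_1 = 1.
  35 = 3*11 + 2, so a_2 = 3.
  11 = 5*2 + 1, so a_3 = 5.
  2 = 2*1 + 0, so a_4 = 2.
The remainder reaches 0 after 5 divisions, so the expansion has 5 partial quotients, read off in order.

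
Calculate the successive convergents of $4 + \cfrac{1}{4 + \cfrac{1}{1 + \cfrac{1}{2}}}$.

Using the convergent recurrence p_i = a_i*p_{i-1} + p_{i-2}, q_i = a_i*q_{i-1} + q_{i-2} with p_{-2}=0, p_{-1}=1, q_{-2}=1, q_{-1}=0:
  i=0: a_0=4, p_0 = 4*1 + 0 = 4, q_0 = 4*0 + 1 = 1.
  i=1: a_1=4, p_1 = 4*4 + 1 = 17, q_1 = 4*1 + 0 = 4.
  i=2: a_2=1, p_2 = 1*17 + 4 = 21, q_2 = 1*4 + 1 = 5.
  i=3: a_3=2, p_3 = 2*21 + 17 = 59, q_3 = 2*5 + 4 = 14.

4/1, 17/4, 21/5, 59/14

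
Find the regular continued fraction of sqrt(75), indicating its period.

[8; (1, 1, 1, 16)]

Write x_i = (sqrt(75) + m_i)/d_i with (m_0, d_0) = (0, 1). a_0 = floor(sqrt(75)) = 8, since 8^2 = 64 <= 75 < 81 = 9^2.
Iterate m_{i+1} = d_i*a_i - m_i, d_{i+1} = (75 - m_{i+1}^2)/d_i, a_{i+1} = floor((a_0 + m_{i+1})/d_{i+1}):
  m_1 = 1*8 - 0 = 8, d_1 = (75 - 8^2)/1 = 11/1 = 11, a_1 = floor((8 + 8)/11) = 1.
  m_2 = 11*1 - 8 = 3, d_2 = (75 - 3^2)/11 = 66/11 = 6, a_2 = floor((8 + 3)/6) = 1.
  m_3 = 6*1 - 3 = 3, d_3 = (75 - 3^2)/6 = 66/6 = 11, a_3 = floor((8 + 3)/11) = 1.
  m_4 = 11*1 - 3 = 8, d_4 = (75 - 8^2)/11 = 11/11 = 1, a_4 = floor((8 + 8)/1) = 16.
  m_5 = 1*16 - 8 = 8, d_5 = (75 - 8^2)/1 = 11/1 = 11: (m_5, d_5) = (m_1, d_1) = (8, 11), so from here the quotients repeat a_1, ..., a_4; the period length is 4.
Hence the expansion of sqrt(75) is a_0 = 8 followed by the repeating block 1, 1, 1, 16 (period 4).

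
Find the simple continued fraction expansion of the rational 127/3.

[42; 3]

Run the Euclidean algorithm on 127 and 3; the successive quotients are the partial quotients a_0, a_1, ... (each step inverts the fractional part left over by the previous one):
  127 = 42*3 + 1, so a_0 = 42.
  3 = 3*1 + 0, so a_1 = 3.
The remainder reaches 0 after 2 divisions, so the expansion has 2 partial quotients, read off in order.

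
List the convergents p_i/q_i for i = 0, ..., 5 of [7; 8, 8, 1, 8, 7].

7/1, 57/8, 463/65, 520/73, 4623/649, 32881/4616

Using the convergent recurrence p_i = a_i*p_{i-1} + p_{i-2}, q_i = a_i*q_{i-1} + q_{i-2} with p_{-2}=0, p_{-1}=1, q_{-2}=1, q_{-1}=0:
  i=0: a_0=7, p_0 = 7*1 + 0 = 7, q_0 = 7*0 + 1 = 1.
  i=1: a_1=8, p_1 = 8*7 + 1 = 57, q_1 = 8*1 + 0 = 8.
  i=2: a_2=8, p_2 = 8*57 + 7 = 463, q_2 = 8*8 + 1 = 65.
  i=3: a_3=1, p_3 = 1*463 + 57 = 520, q_3 = 1*65 + 8 = 73.
  i=4: a_4=8, p_4 = 8*520 + 463 = 4623, q_4 = 8*73 + 65 = 649.
  i=5: a_5=7, p_5 = 7*4623 + 520 = 32881, q_5 = 7*649 + 73 = 4616.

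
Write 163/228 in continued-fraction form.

[0; 1, 2, 1, 1, 32]

Run the Euclidean algorithm on 163 and 228; the successive quotients are the partial quotients a_0, a_1, ... (each step inverts the fractional part left over by the previous one):
  163 = 0*228 + 163, so a_0 = 0.
  228 = 1*163 + 65, so a_1 = 1.
  163 = 2*65 + 33, so a_2 = 2.
  65 = 1*33 + 32, so a_3 = 1.
  33 = 1*32 + 1, so a_4 = 1.
  32 = 32*1 + 0, so a_5 = 32.
The remainder reaches 0 after 6 divisions, so the expansion has 6 partial quotients, read off in order.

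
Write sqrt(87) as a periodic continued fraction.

[9; (3, 18)]

Write x_i = (sqrt(87) + m_i)/d_i with (m_0, d_0) = (0, 1). a_0 = floor(sqrt(87)) = 9, since 9^2 = 81 <= 87 < 100 = 10^2.
Iterate m_{i+1} = d_i*a_i - m_i, d_{i+1} = (87 - m_{i+1}^2)/d_i, a_{i+1} = floor((a_0 + m_{i+1})/d_{i+1}):
  m_1 = 1*9 - 0 = 9, d_1 = (87 - 9^2)/1 = 6/1 = 6, a_1 = floor((9 + 9)/6) = 3.
  m_2 = 6*3 - 9 = 9, d_2 = (87 - 9^2)/6 = 6/6 = 1, a_2 = floor((9 + 9)/1) = 18.
  m_3 = 1*18 - 9 = 9, d_3 = (87 - 9^2)/1 = 6/1 = 6: (m_3, d_3) = (m_1, d_1) = (9, 6), so from here the quotients repeat a_1, a_2; the period length is 2.
Hence the expansion of sqrt(87) is a_0 = 9 followed by the repeating block 3, 18 (period 2).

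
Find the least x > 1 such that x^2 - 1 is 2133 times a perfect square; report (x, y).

(x, y) = (228151, 4940)

First expand sqrt(2133) as a continued fraction. With x_i = (sqrt(2133) + m_i)/d_i and (m_0, d_0) = (0, 1): a_0 = floor(sqrt(2133)) = 46, since 46^2 = 2116 <= 2133 < 2209 = 47^2.
Iterate m_{i+1} = d_i*a_i - m_i, d_{i+1} = (2133 - m_{i+1}^2)/d_i, a_{i+1} = floor((a_0 + m_{i+1})/d_{i+1}):
  m_1 = 1*46 - 0 = 46, d_1 = (2133 - 46^2)/1 = 17/1 = 17, a_1 = floor((46 + 46)/17) = 5.
  m_2 = 17*5 - 46 = 39, d_2 = (2133 - 39^2)/17 = 612/17 = 36, a_2 = floor((46 + 39)/36) = 2.
  m_3 = 36*2 - 39 = 33, d_3 = (2133 - 33^2)/36 = 1044/36 = 29, a_3 = floor((46 + 33)/29) = 2.
  m_4 = 29*2 - 33 = 25, d_4 = (2133 - 25^2)/29 = 1508/29 = 52, a_4 = floor((46 + 25)/52) = 1.
  m_5 = 52*1 - 25 = 27, d_5 = (2133 - 27^2)/52 = 1404/52 = 27, a_5 = floor((46 + 27)/27) = 2.
  m_6 = 27*2 - 27 = 27, d_6 = (2133 - 27^2)/27 = 1404/27 = 52, a_6 = floor((46 + 27)/52) = 1.
  m_7 = 52*1 - 27 = 25, d_7 = (2133 - 25^2)/52 = 1508/52 = 29, a_7 = floor((46 + 25)/29) = 2.
  m_8 = 29*2 - 25 = 33, d_8 = (2133 - 33^2)/29 = 1044/29 = 36, a_8 = floor((46 + 33)/36) = 2.
  m_9 = 36*2 - 33 = 39, d_9 = (2133 - 39^2)/36 = 612/36 = 17, a_9 = floor((46 + 39)/17) = 5.
  m_10 = 17*5 - 39 = 46, d_10 = (2133 - 46^2)/17 = 17/17 = 1, a_10 = floor((46 + 46)/1) = 92.
  m_11 = 1*92 - 46 = 46, d_11 = (2133 - 46^2)/1 = 17/1 = 17: (m_11, d_11) = (m_1, d_1) = (46, 17), so from here the quotients repeat a_1, ..., a_10; the period length is 10.
So sqrt(2133) = [46; (5, 2, 2, 1, 2, 1, 2, 2, 5, 92)] with period length k = 10.
k is even, so the fundamental solution of x^2 - 2133y^2 = 1 is (p_{k-1}, q_{k-1}) = (p_9, q_9); compute convergents through index 9.
Convergents (p_i = a_i*p_{i-1} + p_{i-2}, q_i = a_i*q_{i-1} + q_{i-2} with p_{-2}=0, p_{-1}=1, q_{-2}=1, q_{-1}=0):
  i=0: a_0=46, p_0 = 46*1 + 0 = 46, q_0 = 46*0 + 1 = 1.
  i=1: a_1=5, p_1 = 5*46 + 1 = 231, q_1 = 5*1 + 0 = 5.
  i=2: a_2=2, p_2 = 2*231 + 46 = 508, q_2 = 2*5 + 1 = 11.
  i=3: a_3=2, p_3 = 2*508 + 231 = 1247, q_3 = 2*11 + 5 = 27.
  i=4: a_4=1, p_4 = 1*1247 + 508 = 1755, q_4 = 1*27 + 11 = 38.
  i=5: a_5=2, p_5 = 2*1755 + 1247 = 4757, q_5 = 2*38 + 27 = 103.
  i=6: a_6=1, p_6 = 1*4757 + 1755 = 6512, q_6 = 1*103 + 38 = 141.
  i=7: a_7=2, p_7 = 2*6512 + 4757 = 17781, q_7 = 2*141 + 103 = 385.
  i=8: a_8=2, p_8 = 2*17781 + 6512 = 42074, q_8 = 2*385 + 141 = 911.
  i=9: a_9=5, p_9 = 5*42074 + 17781 = 228151, q_9 = 5*911 + 385 = 4940.
Check: 228151^2 - 2133*4940^2 = 52052878801 - 52052878800 = 1, so (x, y) = (228151, 4940) solves the equation, and by the theorem it is the least positive solution.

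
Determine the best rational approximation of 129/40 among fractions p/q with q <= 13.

Expand x = 129/40 as a continued fraction with the Euclidean algorithm:
  129 = 3*40 + 9, so a_0 = 3.
  40 = 4*9 + 4, so a_1 = 4.
  9 = 2*4 + 1, so a_2 = 2.
  4 = 4*1 + 0, so a_3 = 4.
so x = [3; 4, 2, 4].
Convergents (p_i = a_i*p_{i-1} + p_{i-2}, q_i = a_i*q_{i-1} + q_{i-2} with p_{-2}=0, p_{-1}=1, q_{-2}=1, q_{-1}=0), until the denominator exceeds 13:
  i=0: a_0=3, p_0 = 3*1 + 0 = 3, q_0 = 3*0 + 1 = 1.
  i=1: a_1=4, p_1 = 4*3 + 1 = 13, q_1 = 4*1 + 0 = 4.
  i=2: a_2=2, p_2 = 2*13 + 3 = 29, q_2 = 2*4 + 1 = 9.
  i=3: a_3=4, p_3 = 4*29 + 13 = 129, q_3 = 4*9 + 4 = 40.
q_3 = 40 > 13, so the last convergent with denominator <= 13 is p_2/q_2 = 29/9.
The closest fraction with denominator <= 13 is either p_2/q_2 or the intermediate fraction (k*p_2 + p_1)/(k*q_2 + q_1) with the largest k >= 1 whose denominator stays <= 13; these approach x as k grows, and every other convergent or intermediate fraction in range is farther away.
Largest k: floor((13 - q_1)/q_2) = floor((13 - 4)/9) = 1.
That gives (1*29 + 13)/(1*9 + 4) = 42/13.
Compare the errors: |x - 29/9| = |129*9 - 29*40|/(40*9) = 1/360, and |x - 42/13| = |129*13 - 42*40|/(40*13) = 3/520.
Cross-multiplying, 1*520 = 520 < 1080 = 3*360, so 1/360 is smaller: the convergent 29/9 is closer to x than 42/13.

29/9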